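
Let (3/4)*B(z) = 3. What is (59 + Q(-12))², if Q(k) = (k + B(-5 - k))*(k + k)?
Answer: 63001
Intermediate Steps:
B(z) = 4 (B(z) = (4/3)*3 = 4)
Q(k) = 2*k*(4 + k) (Q(k) = (k + 4)*(k + k) = (4 + k)*(2*k) = 2*k*(4 + k))
(59 + Q(-12))² = (59 + 2*(-12)*(4 - 12))² = (59 + 2*(-12)*(-8))² = (59 + 192)² = 251² = 63001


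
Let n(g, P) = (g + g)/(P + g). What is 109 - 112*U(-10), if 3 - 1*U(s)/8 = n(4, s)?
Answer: -11321/3 ≈ -3773.7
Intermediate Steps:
n(g, P) = 2*g/(P + g) (n(g, P) = (2*g)/(P + g) = 2*g/(P + g))
U(s) = 24 - 64/(4 + s) (U(s) = 24 - 16*4/(s + 4) = 24 - 16*4/(4 + s) = 24 - 64/(4 + s))
109 - 112*U(-10) = 109 - 896*(4 + 3*(-10))/(4 - 10) = 109 - 896*(4 - 30)/(-6) = 109 - 896*(-1)*(-26)/6 = 109 - 112*104/3 = 109 - 11648/3 = -11321/3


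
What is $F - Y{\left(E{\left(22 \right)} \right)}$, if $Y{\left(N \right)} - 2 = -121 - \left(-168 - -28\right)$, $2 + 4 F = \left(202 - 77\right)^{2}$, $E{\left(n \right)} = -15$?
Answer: $\frac{15539}{4} \approx 3884.8$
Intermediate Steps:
$F = \frac{15623}{4}$ ($F = - \frac{1}{2} + \frac{\left(202 - 77\right)^{2}}{4} = - \frac{1}{2} + \frac{125^{2}}{4} = - \frac{1}{2} + \frac{1}{4} \cdot 15625 = - \frac{1}{2} + \frac{15625}{4} = \frac{15623}{4} \approx 3905.8$)
$Y{\left(N \right)} = 21$ ($Y{\left(N \right)} = 2 - \left(-47 + 28\right) = 2 - -19 = 2 + \left(-121 + 140\right) = 2 + 19 = 21$)
$F - Y{\left(E{\left(22 \right)} \right)} = \frac{15623}{4} - 21 = \frac{15539}{4}$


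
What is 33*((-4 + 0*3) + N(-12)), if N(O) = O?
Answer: -528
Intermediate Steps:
33*((-4 + 0*3) + N(-12)) = 33*((-4 + 0*3) - 12) = 33*((-4 + 0) - 12) = 33*(-4 - 12) = 33*(-16) = -528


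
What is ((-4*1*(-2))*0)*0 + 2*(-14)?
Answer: -28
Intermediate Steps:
((-4*1*(-2))*0)*0 + 2*(-14) = (-4*(-2)*0)*0 - 28 = (8*0)*0 - 28 = 0*0 - 28 = 0 - 28 = -28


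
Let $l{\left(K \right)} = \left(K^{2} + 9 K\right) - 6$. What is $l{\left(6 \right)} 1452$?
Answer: $121968$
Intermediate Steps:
$l{\left(K \right)} = -6 + K^{2} + 9 K$
$l{\left(6 \right)} 1452 = \left(-6 + 6^{2} + 9 \cdot 6\right) 1452 = \left(-6 + 36 + 54\right) 1452 = 84 \cdot 1452 = 121968$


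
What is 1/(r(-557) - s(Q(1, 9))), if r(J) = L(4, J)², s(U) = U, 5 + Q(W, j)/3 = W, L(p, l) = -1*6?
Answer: 1/48 ≈ 0.020833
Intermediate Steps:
L(p, l) = -6
Q(W, j) = -15 + 3*W
r(J) = 36 (r(J) = (-6)² = 36)
1/(r(-557) - s(Q(1, 9))) = 1/(36 - (-15 + 3*1)) = 1/(36 - (-15 + 3)) = 1/(36 - 1*(-12)) = 1/(36 + 12) = 1/48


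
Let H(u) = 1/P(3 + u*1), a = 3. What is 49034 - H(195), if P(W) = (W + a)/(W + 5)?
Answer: 9855631/201 ≈ 49033.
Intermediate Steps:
P(W) = (3 + W)/(5 + W) (P(W) = (W + 3)/(W + 5) = (3 + W)/(5 + W))
H(u) = (8 + u)/(6 + u) (H(u) = 1/((3 + (3 + u*1))/(5 + (3 + u*1))) = 1/((3 + (3 + u))/(5 + (3 + u))) = 1/((6 + u)/(8 + u)) = (8 + u)/(6 + u))
49034 - H(195) = 49034 - (8 + 195)/(6 + 195) = 49034 - 203/201 = 9855631/201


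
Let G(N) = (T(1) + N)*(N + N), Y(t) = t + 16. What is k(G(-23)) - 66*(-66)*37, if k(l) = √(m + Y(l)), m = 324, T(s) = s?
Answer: 161172 + 26*√2 ≈ 1.6121e+5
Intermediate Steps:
Y(t) = 16 + t
G(N) = 2*N*(1 + N) (G(N) = (1 + N)*(N + N) = (1 + N)*(2*N) = 2*N*(1 + N))
k(l) = √(340 + l) (k(l) = √(324 + (16 + l)) = √(340 + l))
k(G(-23)) - 66*(-66)*37 = √(340 + 2*(-23)*(1 - 23)) - 66*(-66)*37 = √(340 + 2*(-23)*(-22)) + 4356*37 = √(340 + 1012) + 161172 = √1352 + 161172 = 26*√2 + 161172 = 161172 + 26*√2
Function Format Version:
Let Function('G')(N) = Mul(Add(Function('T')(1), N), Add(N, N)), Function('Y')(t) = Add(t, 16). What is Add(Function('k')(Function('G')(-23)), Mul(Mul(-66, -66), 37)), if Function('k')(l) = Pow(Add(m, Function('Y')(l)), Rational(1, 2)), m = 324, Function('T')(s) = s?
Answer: Add(161172, Mul(26, Pow(2, Rational(1, 2)))) ≈ 1.6121e+5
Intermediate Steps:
Function('Y')(t) = Add(16, t)
Function('G')(N) = Mul(2, N, Add(1, N)) (Function('G')(N) = Mul(Add(1, N), Add(N, N)) = Mul(Add(1, N), Mul(2, N)) = Mul(2, N, Add(1, N)))
Function('k')(l) = Pow(Add(340, l), Rational(1, 2)) (Function('k')(l) = Pow(Add(324, Add(16, l)), Rational(1, 2)) = Pow(Add(340, l), Rational(1, 2)))
Add(Function('k')(Function('G')(-23)), Mul(Mul(-66, -66), 37)) = Add(Pow(Add(340, Mul(2, -23, Add(1, -23))), Rational(1, 2)), Mul(Mul(-66, -66), 37)) = Add(Pow(Add(340, Mul(2, -23, -22)), Rational(1, 2)), Mul(4356, 37)) = Add(Pow(Add(340, 1012), Rational(1, 2)), 161172) = Add(Pow(1352, Rational(1, 2)), 161172) = Add(Mul(26, Pow(2, Rational(1, 2))), 161172) = Add(161172, Mul(26, Pow(2, Rational(1, 2))))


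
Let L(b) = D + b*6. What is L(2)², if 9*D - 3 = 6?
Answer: 169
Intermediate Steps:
D = 1 (D = ⅓ + (⅑)*6 = ⅓ + ⅔ = 1)
L(b) = 1 + 6*b (L(b) = 1 + b*6 = 1 + 6*b)
L(2)² = (1 + 6*2)² = (1 + 12)² = 13² = 169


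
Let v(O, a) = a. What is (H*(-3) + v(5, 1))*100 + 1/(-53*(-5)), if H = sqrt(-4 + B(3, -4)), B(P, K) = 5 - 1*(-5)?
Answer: 26501/265 - 300*sqrt(6) ≈ -634.84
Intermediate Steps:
B(P, K) = 10 (B(P, K) = 5 + 5 = 10)
H = sqrt(6) (H = sqrt(-4 + 10) = sqrt(6) ≈ 2.4495)
(H*(-3) + v(5, 1))*100 + 1/(-53*(-5)) = (sqrt(6)*(-3) + 1)*100 + 1/(-53*(-5)) = (-3*sqrt(6) + 1)*100 + 1/265 = (1 - 3*sqrt(6))*100 + 1/265 = (100 - 300*sqrt(6)) + 1/265 = 26501/265 - 300*sqrt(6)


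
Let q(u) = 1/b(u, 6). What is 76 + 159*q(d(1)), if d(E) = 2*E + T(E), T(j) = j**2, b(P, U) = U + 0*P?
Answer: 205/2 ≈ 102.50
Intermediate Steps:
b(P, U) = U (b(P, U) = U + 0 = U)
d(E) = E**2 + 2*E (d(E) = 2*E + E**2 = E**2 + 2*E)
q(u) = 1/6
76 + 159*q(d(1)) = 76 + 159*(1/6) = 76 + 53/2 = 205/2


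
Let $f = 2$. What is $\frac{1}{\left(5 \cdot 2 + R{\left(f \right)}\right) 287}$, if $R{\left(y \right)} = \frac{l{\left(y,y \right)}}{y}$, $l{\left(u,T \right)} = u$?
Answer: $\frac{1}{3157} \approx 0.00031676$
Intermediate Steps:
$R{\left(y \right)} = 1$ ($R{\left(y \right)} = \frac{y}{y} = 1$)
$\frac{1}{\left(5 \cdot 2 + R{\left(f \right)}\right) 287} = \frac{1}{\left(5 \cdot 2 + 1\right) 287} = \frac{1}{\left(10 + 1\right) 287} = \frac{1}{11 \cdot 287} = \frac{1}{3157}$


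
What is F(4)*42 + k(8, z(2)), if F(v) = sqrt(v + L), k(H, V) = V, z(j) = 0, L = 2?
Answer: 42*sqrt(6) ≈ 102.88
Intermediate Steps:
F(v) = sqrt(2 + v) (F(v) = sqrt(v + 2) = sqrt(2 + v))
F(4)*42 + k(8, z(2)) = sqrt(2 + 4)*42 + 0 = sqrt(6)*42 + 0 = 42*sqrt(6) + 0 = 42*sqrt(6)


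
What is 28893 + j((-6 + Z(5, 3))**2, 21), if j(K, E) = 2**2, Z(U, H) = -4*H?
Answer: 28897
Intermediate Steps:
j(K, E) = 4
28893 + j((-6 + Z(5, 3))**2, 21) = 28893 + 4 = 28897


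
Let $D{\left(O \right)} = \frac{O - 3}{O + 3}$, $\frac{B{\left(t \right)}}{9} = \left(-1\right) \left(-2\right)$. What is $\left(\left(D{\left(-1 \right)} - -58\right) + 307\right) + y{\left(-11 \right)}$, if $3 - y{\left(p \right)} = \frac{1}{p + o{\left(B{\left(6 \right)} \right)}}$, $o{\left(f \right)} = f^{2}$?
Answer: $\frac{114557}{313} \approx 366.0$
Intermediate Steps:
$B{\left(t \right)} = 18$ ($B{\left(t \right)} = 9 \left(\left(-1\right) \left(-2\right)\right) = 9 \cdot 2 = 18$)
$D{\left(O \right)} = \frac{-3 + O}{3 + O}$
$y{\left(p \right)} = 3 - \frac{1}{324 + p}$ ($y{\left(p \right)} = 3 - \frac{1}{p + 18^{2}} = 3 - \frac{1}{p + 324} = 3 - \frac{1}{324 + p}$)
$\left(\left(D{\left(-1 \right)} - -58\right) + 307\right) + y{\left(-11 \right)} = \left(\left(\frac{-3 - 1}{3 - 1} - -58\right) + 307\right) + \frac{971 + 3 \left(-11\right)}{324 - 11} = \left(\left(\frac{1}{2} \left(-4\right) + 58\right) + 307\right) + \frac{971 - 33}{313} = \left(\left(\frac{1}{2} \left(-4\right) + 58\right) + 307\right) + \frac{1}{313} \cdot 938 = \left(\left(-2 + 58\right) + 307\right) + \frac{938}{313} = \left(56 + 307\right) + \frac{938}{313} = 363 + \frac{938}{313} = \frac{114557}{313}$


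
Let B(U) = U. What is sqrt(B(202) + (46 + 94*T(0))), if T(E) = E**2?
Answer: 2*sqrt(62) ≈ 15.748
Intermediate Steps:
sqrt(B(202) + (46 + 94*T(0))) = sqrt(202 + (46 + 94*0**2)) = sqrt(202 + (46 + 94*0)) = sqrt(202 + (46 + 0)) = sqrt(202 + 46) = sqrt(248) = 2*sqrt(62)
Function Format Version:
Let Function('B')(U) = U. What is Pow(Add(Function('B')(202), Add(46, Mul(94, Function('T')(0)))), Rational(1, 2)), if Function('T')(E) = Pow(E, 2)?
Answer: Mul(2, Pow(62, Rational(1, 2))) ≈ 15.748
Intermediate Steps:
Pow(Add(Function('B')(202), Add(46, Mul(94, Function('T')(0)))), Rational(1, 2)) = Pow(Add(202, Add(46, Mul(94, Pow(0, 2)))), Rational(1, 2)) = Pow(Add(202, Add(46, Mul(94, 0))), Rational(1, 2)) = Pow(Add(202, Add(46, 0)), Rational(1, 2)) = Pow(Add(202, 46), Rational(1, 2)) = Pow(248, Rational(1, 2)) = Mul(2, Pow(62, Rational(1, 2)))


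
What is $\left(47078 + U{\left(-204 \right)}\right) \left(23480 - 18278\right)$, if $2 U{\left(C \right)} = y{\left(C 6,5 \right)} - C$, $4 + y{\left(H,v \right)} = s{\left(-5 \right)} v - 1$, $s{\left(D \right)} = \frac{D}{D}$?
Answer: $245430360$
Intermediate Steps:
$s{\left(D \right)} = 1$
$y{\left(H,v \right)} = -5 + v$ ($y{\left(H,v \right)} = -4 + \left(1 v - 1\right) = -4 + \left(v - 1\right) = -4 + \left(-1 + v\right) = -5 + v$)
$U{\left(C \right)} = - \frac{C}{2}$ ($U{\left(C \right)} = \frac{\left(-5 + 5\right) - C}{2} = \frac{0 - C}{2} = \frac{\left(-1\right) C}{2} = - \frac{C}{2}$)
$\left(47078 + U{\left(-204 \right)}\right) \left(23480 - 18278\right) = \left(47078 - -102\right) \left(23480 - 18278\right) = \left(47078 + 102\right) 5202 = 47180 \cdot 5202 = 245430360$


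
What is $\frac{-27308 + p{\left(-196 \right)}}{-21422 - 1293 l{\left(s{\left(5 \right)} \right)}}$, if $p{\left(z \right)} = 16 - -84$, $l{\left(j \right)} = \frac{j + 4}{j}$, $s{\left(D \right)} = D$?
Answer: $\frac{136040}{118747} \approx 1.1456$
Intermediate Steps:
$l{\left(j \right)} = \frac{4 + j}{j}$
$p{\left(z \right)} = 100$ ($p{\left(z \right)} = 16 + 84 = 100$)
$\frac{-27308 + p{\left(-196 \right)}}{-21422 - 1293 l{\left(s{\left(5 \right)} \right)}} = \frac{-27308 + 100}{-21422 - 1293 \frac{4 + 5}{5}} = - \frac{27208}{-21422 - 1293 \cdot \frac{1}{5} \cdot 9} = - \frac{27208}{-21422 - \frac{11637}{5}} = - \frac{27208}{- \frac{118747}{5}} = \left(-27208\right) \left(- \frac{5}{118747}\right) = \frac{136040}{118747}$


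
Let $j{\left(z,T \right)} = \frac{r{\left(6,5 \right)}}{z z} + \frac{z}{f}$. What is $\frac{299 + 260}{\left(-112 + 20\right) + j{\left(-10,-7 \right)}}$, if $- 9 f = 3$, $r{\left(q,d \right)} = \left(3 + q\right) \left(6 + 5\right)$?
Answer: $- \frac{55900}{6101} \approx -9.1624$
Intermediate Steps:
$r{\left(q,d \right)} = 33 + 11 q$ ($r{\left(q,d \right)} = \left(3 + q\right) 11 = 33 + 11 q$)
$f = - \frac{1}{3}$ ($f = \left(- \frac{1}{9}\right) 3 = - \frac{1}{3} \approx -0.33333$)
$j{\left(z,T \right)} = - 3 z + \frac{99}{z^{2}}$ ($j{\left(z,T \right)} = \frac{33 + 11 \cdot 6}{z z} + \frac{z}{- \frac{1}{3}} = \frac{33 + 66}{z^{2}} + z \left(-3\right) = \frac{99}{z^{2}} - 3 z = - 3 z + \frac{99}{z^{2}}$)
$\frac{299 + 260}{\left(-112 + 20\right) + j{\left(-10,-7 \right)}} = \frac{299 + 260}{\left(-112 + 20\right) + \left(\left(-3\right) \left(-10\right) + \frac{99}{100}\right)} = \frac{559}{-92 + \left(30 + 99 \cdot \frac{1}{100}\right)} = \frac{559}{-92 + \left(30 + \frac{99}{100}\right)} = \frac{559}{-92 + \frac{3099}{100}} = \frac{559}{- \frac{6101}{100}} = 559 \left(- \frac{100}{6101}\right) = - \frac{55900}{6101}$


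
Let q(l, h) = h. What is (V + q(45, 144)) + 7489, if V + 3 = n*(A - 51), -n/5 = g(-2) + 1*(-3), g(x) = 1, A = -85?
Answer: 6270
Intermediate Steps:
n = 10 (n = -5*(1 + 1*(-3)) = -5*(1 - 3) = -5*(-2) = 10)
V = -1363 (V = -3 + 10*(-85 - 51) = -3 + 10*(-136) = -3 - 1360 = -1363)
(V + q(45, 144)) + 7489 = (-1363 + 144) + 7489 = -1219 + 7489 = 6270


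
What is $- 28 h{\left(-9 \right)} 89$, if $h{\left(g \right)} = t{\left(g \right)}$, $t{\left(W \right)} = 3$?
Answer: $-7476$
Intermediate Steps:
$h{\left(g \right)} = 3$
$- 28 h{\left(-9 \right)} 89 = \left(-28\right) 3 \cdot 89 = \left(-84\right) 89 = -7476$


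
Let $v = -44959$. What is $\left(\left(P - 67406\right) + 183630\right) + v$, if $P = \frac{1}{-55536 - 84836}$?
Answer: $\frac{10003610579}{140372} \approx 71265.0$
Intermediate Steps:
$P = - \frac{1}{140372}$ ($P = \frac{1}{-140372} = - \frac{1}{140372} \approx -7.1239 \cdot 10^{-6}$)
$\left(\left(P - 67406\right) + 183630\right) + v = \left(\left(- \frac{1}{140372} - 67406\right) + 183630\right) - 44959 = \left(- \frac{9461915033}{140372} + 183630\right) - 44959 = \frac{16314595327}{140372} - 44959 = \frac{10003610579}{140372}$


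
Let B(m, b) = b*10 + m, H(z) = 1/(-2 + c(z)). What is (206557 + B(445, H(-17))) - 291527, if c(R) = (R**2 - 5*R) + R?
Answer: -6001273/71 ≈ -84525.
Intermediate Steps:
c(R) = R**2 - 4*R
H(z) = 1/(-2 + z*(-4 + z))
B(m, b) = m + 10*b (B(m, b) = 10*b + m = m + 10*b)
(206557 + B(445, H(-17))) - 291527 = (206557 + (445 + 10/(-2 - 17*(-4 - 17)))) - 291527 = (206557 + (445 + 10/(-2 - 17*(-21)))) - 291527 = (206557 + (445 + 10/(-2 + 357))) - 291527 = (206557 + (445 + 10/355)) - 291527 = (206557 + (445 + 10*(1/355))) - 291527 = (206557 + (445 + 2/71)) - 291527 = (206557 + 31597/71) - 291527 = 14697144/71 - 291527 = -6001273/71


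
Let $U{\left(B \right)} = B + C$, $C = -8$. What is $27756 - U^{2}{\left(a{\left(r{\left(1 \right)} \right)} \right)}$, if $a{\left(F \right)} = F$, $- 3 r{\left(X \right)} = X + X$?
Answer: $\frac{249128}{9} \approx 27681.0$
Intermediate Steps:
$r{\left(X \right)} = - \frac{2 X}{3}$ ($r{\left(X \right)} = - \frac{X + X}{3} = - \frac{2 X}{3}$)
$U{\left(B \right)} = -8 + B$ ($U{\left(B \right)} = B - 8 = -8 + B$)
$27756 - U^{2}{\left(a{\left(r{\left(1 \right)} \right)} \right)} = 27756 - \left(-8 - \frac{2}{3}\right)^{2} = 27756 - \left(- \frac{26}{3}\right)^{2} = 27756 - \frac{676}{9} = \frac{249128}{9}$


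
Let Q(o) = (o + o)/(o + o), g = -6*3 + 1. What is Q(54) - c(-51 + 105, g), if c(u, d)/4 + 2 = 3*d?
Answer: 213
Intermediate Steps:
g = -17 (g = -18 + 1 = -17)
Q(o) = 1 (Q(o) = (2*o)/((2*o)) = (2*o)*(1/(2*o)) = 1)
c(u, d) = -8 + 12*d (c(u, d) = -8 + 4*(3*d) = -8 + 12*d)
Q(54) - c(-51 + 105, g) = 1 - (-8 + 12*(-17)) = 1 - (-8 - 204) = 1 - 1*(-212) = 1 + 212 = 213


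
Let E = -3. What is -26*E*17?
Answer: 1326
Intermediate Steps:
-26*E*17 = -26*(-3)*17 = 78*17 = 1326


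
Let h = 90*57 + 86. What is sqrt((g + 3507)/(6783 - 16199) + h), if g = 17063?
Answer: sqrt(238771891)/214 ≈ 72.207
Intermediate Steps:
h = 5216 (h = 5130 + 86 = 5216)
sqrt((g + 3507)/(6783 - 16199) + h) = sqrt((17063 + 3507)/(6783 - 16199) + 5216) = sqrt(20570/(-9416) + 5216) = sqrt(20570*(-1/9416) + 5216) = sqrt(-935/428 + 5216) = sqrt(2231513/428) = sqrt(238771891)/214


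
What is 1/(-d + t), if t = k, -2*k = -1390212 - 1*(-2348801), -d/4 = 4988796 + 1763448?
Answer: 2/53059363 ≈ 3.7694e-8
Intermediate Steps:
d = -27008976 (d = -4*(4988796 + 1763448) = -4*6752244 = -27008976)
k = -958589/2 (k = -(-1390212 - 1*(-2348801))/2 = -(-1390212 + 2348801)/2 = -½*958589 = -958589/2 ≈ -4.7929e+5)
t = -958589/2 ≈ -4.7929e+5
1/(-d + t) = 1/(-1*(-27008976) - 958589/2) = 1/(27008976 - 958589/2) = 1/(53059363/2) = 2/53059363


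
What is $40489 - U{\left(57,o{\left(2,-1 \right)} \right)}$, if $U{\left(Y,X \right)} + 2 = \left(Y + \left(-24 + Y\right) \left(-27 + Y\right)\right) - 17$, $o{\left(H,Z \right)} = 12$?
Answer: $39461$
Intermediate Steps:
$U{\left(Y,X \right)} = -19 + Y + \left(-27 + Y\right) \left(-24 + Y\right)$ ($U{\left(Y,X \right)} = -2 - \left(17 - Y - \left(-24 + Y\right) \left(-27 + Y\right)\right) = -2 - \left(17 - Y - \left(-27 + Y\right) \left(-24 + Y\right)\right) = -2 + \left(-17 + Y + \left(-27 + Y\right) \left(-24 + Y\right)\right) = -19 + Y + \left(-27 + Y\right) \left(-24 + Y\right)$)
$40489 - U{\left(57,o{\left(2,-1 \right)} \right)} = 40489 - \left(629 + 57^{2} - 2850\right) = 40489 - \left(629 + 3249 - 2850\right) = 40489 - 1028 = 39461$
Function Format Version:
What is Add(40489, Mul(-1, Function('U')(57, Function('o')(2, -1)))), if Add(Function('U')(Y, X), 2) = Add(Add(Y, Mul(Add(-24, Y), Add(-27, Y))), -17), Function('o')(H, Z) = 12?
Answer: 39461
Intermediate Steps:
Function('U')(Y, X) = Add(-19, Y, Mul(Add(-27, Y), Add(-24, Y))) (Function('U')(Y, X) = Add(-2, Add(Add(Y, Mul(Add(-24, Y), Add(-27, Y))), -17)) = Add(-2, Add(Add(Y, Mul(Add(-27, Y), Add(-24, Y))), -17)) = Add(-2, Add(-17, Y, Mul(Add(-27, Y), Add(-24, Y)))) = Add(-19, Y, Mul(Add(-27, Y), Add(-24, Y))))
Add(40489, Mul(-1, Function('U')(57, Function('o')(2, -1)))) = Add(40489, Mul(-1, Add(629, Pow(57, 2), Mul(-50, 57)))) = Add(40489, Mul(-1, Add(629, 3249, -2850))) = Add(40489, Mul(-1, 1028)) = Add(40489, -1028) = 39461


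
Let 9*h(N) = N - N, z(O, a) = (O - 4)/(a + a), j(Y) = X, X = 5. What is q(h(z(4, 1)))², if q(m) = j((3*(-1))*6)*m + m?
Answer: 0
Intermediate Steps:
j(Y) = 5
z(O, a) = (-4 + O)/(2*a) (z(O, a) = (-4 + O)/((2*a)) = (-4 + O)*(1/(2*a)) = (-4 + O)/(2*a))
h(N) = 0 (h(N) = (N - N)/9 = (⅑)*0 = 0)
q(m) = 6*m (q(m) = 5*m + m = 6*m)
q(h(z(4, 1)))² = (6*0)² = 0² = 0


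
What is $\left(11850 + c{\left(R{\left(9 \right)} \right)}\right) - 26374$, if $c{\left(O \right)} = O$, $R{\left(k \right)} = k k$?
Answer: $-14443$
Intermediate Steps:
$R{\left(k \right)} = k^{2}$
$\left(11850 + c{\left(R{\left(9 \right)} \right)}\right) - 26374 = \left(11850 + 9^{2}\right) - 26374 = \left(11850 + 81\right) - 26374 = 11931 - 26374 = -14443$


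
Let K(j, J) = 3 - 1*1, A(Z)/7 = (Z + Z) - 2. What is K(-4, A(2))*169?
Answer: 338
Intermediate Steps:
A(Z) = -14 + 14*Z (A(Z) = 7*((Z + Z) - 2) = 7*(2*Z - 2) = 7*(-2 + 2*Z) = -14 + 14*Z)
K(j, J) = 2 (K(j, J) = 3 - 1 = 2)
K(-4, A(2))*169 = 2*169 = 338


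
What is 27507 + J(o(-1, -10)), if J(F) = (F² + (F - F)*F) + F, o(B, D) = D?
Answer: 27597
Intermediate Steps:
J(F) = F + F² (J(F) = (F² + 0*F) + F = (F² + 0) + F = F² + F = F + F²)
27507 + J(o(-1, -10)) = 27507 - 10*(1 - 10) = 27507 - 10*(-9) = 27507 + 90 = 27597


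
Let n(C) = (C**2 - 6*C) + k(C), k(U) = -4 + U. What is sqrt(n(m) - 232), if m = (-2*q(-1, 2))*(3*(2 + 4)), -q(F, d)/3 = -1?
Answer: 8*sqrt(187) ≈ 109.40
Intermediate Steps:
q(F, d) = 3 (q(F, d) = -3*(-1) = 3)
m = -108 (m = (-2*3)*(3*(2 + 4)) = -18*6 = -6*18 = -108)
n(C) = -4 + C**2 - 5*C (n(C) = (C**2 - 6*C) + (-4 + C) = -4 + C**2 - 5*C)
sqrt(n(m) - 232) = sqrt((-4 + (-108)**2 - 5*(-108)) - 232) = sqrt((-4 + 11664 + 540) - 232) = sqrt(12200 - 232) = sqrt(11968) = 8*sqrt(187)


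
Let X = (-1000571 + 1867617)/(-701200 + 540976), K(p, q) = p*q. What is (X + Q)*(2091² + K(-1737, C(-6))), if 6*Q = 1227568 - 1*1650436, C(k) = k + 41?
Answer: -4057515803823279/13352 ≈ -3.0389e+11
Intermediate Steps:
C(k) = 41 + k
Q = -70478 (Q = (1227568 - 1*1650436)/6 = (1227568 - 1650436)/6 = (⅙)*(-422868) = -70478)
X = -433523/80112 (X = 867046/(-160224) = 867046*(-1/160224) = -433523/80112 ≈ -5.4115)
(X + Q)*(2091² + K(-1737, C(-6))) = (-433523/80112 - 70478)*(2091² - 1737*(41 - 6)) = -5646567059*(4372281 - 1737*35)/80112 = -5646567059*(4372281 - 60795)/80112 = -5646567059/80112*4311486 = -4057515803823279/13352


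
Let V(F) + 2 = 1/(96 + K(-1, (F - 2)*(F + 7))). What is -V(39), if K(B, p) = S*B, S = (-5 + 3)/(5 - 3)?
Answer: 193/97 ≈ 1.9897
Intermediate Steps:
S = -1 (S = -2/2 = -2*½ = -1)
K(B, p) = -B
V(F) = -193/97 (V(F) = -2 + 1/(96 - 1*(-1)) = -2 + 1/(96 + 1) = -2 + 1/97 = -193/97)
-V(39) = -1*(-193/97) = 193/97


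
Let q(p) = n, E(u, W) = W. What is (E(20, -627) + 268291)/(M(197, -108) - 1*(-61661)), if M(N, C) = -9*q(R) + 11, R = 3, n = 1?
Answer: 267664/61663 ≈ 4.3408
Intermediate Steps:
q(p) = 1
M(N, C) = 2 (M(N, C) = -9*1 + 11 = -9 + 11 = 2)
(E(20, -627) + 268291)/(M(197, -108) - 1*(-61661)) = (-627 + 268291)/(2 - 1*(-61661)) = 267664/(2 + 61661) = 267664/61663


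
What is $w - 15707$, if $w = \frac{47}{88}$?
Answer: $- \frac{1382169}{88} \approx -15706.0$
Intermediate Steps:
$w = \frac{47}{88}$ ($w = 47 \cdot \frac{1}{88} = \frac{47}{88} \approx 0.53409$)
$w - 15707 = \frac{47}{88} - 15707 = - \frac{1382169}{88}$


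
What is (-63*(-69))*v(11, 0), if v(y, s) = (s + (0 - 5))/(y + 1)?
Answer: -7245/4 ≈ -1811.3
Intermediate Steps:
v(y, s) = (-5 + s)/(1 + y) (v(y, s) = (s - 5)/(1 + y) = (-5 + s)/(1 + y))
(-63*(-69))*v(11, 0) = (-63*(-69))*((-5 + 0)/(1 + 11)) = 4347*(-5/12) = -7245/4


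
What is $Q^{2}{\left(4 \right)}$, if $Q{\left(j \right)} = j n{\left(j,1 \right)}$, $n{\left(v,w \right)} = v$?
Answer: $256$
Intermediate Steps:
$Q{\left(j \right)} = j^{2}$ ($Q{\left(j \right)} = j j = j^{2}$)
$Q^{2}{\left(4 \right)} = \left(4^{2}\right)^{2} = 16^{2} = 256$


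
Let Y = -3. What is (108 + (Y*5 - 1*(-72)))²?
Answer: 27225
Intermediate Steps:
(108 + (Y*5 - 1*(-72)))² = (108 + (-3*5 - 1*(-72)))² = (108 + (-15 + 72))² = (108 + 57)² = 165² = 27225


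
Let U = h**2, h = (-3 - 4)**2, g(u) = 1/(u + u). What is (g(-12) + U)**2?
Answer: 3320410129/576 ≈ 5.7646e+6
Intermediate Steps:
g(u) = 1/(2*u)
h = 49 (h = (-7)**2 = 49)
U = 2401 (U = 49**2 = 2401)
(g(-12) + U)**2 = ((1/2)/(-12) + 2401)**2 = ((1/2)*(-1/12) + 2401)**2 = (-1/24 + 2401)**2 = (57623/24)**2 = 3320410129/576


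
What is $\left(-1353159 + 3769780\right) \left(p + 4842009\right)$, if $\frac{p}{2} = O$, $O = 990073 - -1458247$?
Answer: $23534623685029$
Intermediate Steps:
$O = 2448320$ ($O = 990073 + 1458247 = 2448320$)
$p = 4896640$ ($p = 2 \cdot 2448320 = 4896640$)
$\left(-1353159 + 3769780\right) \left(p + 4842009\right) = \left(-1353159 + 3769780\right) \left(4896640 + 4842009\right) = 2416621 \cdot 9738649 = 23534623685029$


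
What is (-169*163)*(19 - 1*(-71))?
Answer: -2479230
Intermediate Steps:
(-169*163)*(19 - 1*(-71)) = -27547*(19 + 71) = -27547*90 = -2479230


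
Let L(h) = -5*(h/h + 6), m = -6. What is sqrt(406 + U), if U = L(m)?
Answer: sqrt(371) ≈ 19.261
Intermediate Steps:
L(h) = -35 (L(h) = -5*(1 + 6) = -5*7 = -35)
U = -35
sqrt(406 + U) = sqrt(406 - 35) = sqrt(371)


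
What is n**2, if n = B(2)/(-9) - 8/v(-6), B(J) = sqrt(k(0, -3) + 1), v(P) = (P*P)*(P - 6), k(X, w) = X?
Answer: 25/2916 ≈ 0.0085734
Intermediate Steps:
v(P) = P**2*(-6 + P)
B(J) = 1 (B(J) = sqrt(0 + 1) = sqrt(1) = 1)
n = -5/54 (n = 1/(-9) - 8*1/(36*(-6 - 6)) = 1*(-1/9) - 8/(36*(-12)) = -1/9 - 8/(-432) = -1/9 - 8*(-1/432) = -1/9 + 1/54 = -5/54 ≈ -0.092593)
n**2 = (-5/54)**2 = 25/2916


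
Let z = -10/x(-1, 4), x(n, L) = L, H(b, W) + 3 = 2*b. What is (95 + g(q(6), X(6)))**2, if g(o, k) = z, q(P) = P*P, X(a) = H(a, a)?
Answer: 34225/4 ≈ 8556.3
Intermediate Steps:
H(b, W) = -3 + 2*b
X(a) = -3 + 2*a
q(P) = P**2
z = -5/2 (z = -10/4 = -10*1/4 = -5/2 ≈ -2.5000)
g(o, k) = -5/2
(95 + g(q(6), X(6)))**2 = (95 - 5/2)**2 = (185/2)**2 = 34225/4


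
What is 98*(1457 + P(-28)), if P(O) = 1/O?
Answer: 285565/2 ≈ 1.4278e+5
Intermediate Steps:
98*(1457 + P(-28)) = 98*(1457 + 1/(-28)) = 98*(1457 - 1/28) = 98*(40795/28) = 285565/2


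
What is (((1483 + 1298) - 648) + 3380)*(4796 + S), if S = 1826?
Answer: 36507086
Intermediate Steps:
(((1483 + 1298) - 648) + 3380)*(4796 + S) = (((1483 + 1298) - 648) + 3380)*(4796 + 1826) = ((2781 - 648) + 3380)*6622 = (2133 + 3380)*6622 = 5513*6622 = 36507086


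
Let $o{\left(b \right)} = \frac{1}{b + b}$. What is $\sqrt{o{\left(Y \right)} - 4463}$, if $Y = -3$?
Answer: $\frac{i \sqrt{160674}}{6} \approx 66.807 i$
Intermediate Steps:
$o{\left(b \right)} = \frac{1}{2 b}$
$\sqrt{o{\left(Y \right)} - 4463} = \sqrt{\frac{1}{2 \left(-3\right)} - 4463} = \sqrt{\frac{1}{2} \left(- \frac{1}{3}\right) - 4463} = \sqrt{- \frac{1}{6} - 4463} = \sqrt{- \frac{26779}{6}} = \frac{i \sqrt{160674}}{6}$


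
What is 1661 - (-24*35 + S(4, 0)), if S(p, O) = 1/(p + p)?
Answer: 20007/8 ≈ 2500.9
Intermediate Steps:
S(p, O) = 1/(2*p)
1661 - (-24*35 + S(4, 0)) = 1661 - (-24*35 + (1/2)/4) = 1661 - (-840 + (1/2)*(1/4)) = 1661 - (-840 + 1/8) = 1661 - 1*(-6719/8) = 1661 + 6719/8 = 20007/8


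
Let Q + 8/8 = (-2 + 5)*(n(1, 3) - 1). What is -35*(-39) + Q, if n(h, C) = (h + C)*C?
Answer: 1397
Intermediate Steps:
n(h, C) = C*(C + h) (n(h, C) = (C + h)*C = C*(C + h))
Q = 32 (Q = -1 + (-2 + 5)*(3*(3 + 1) - 1) = -1 + 3*(3*4 - 1) = -1 + 3*(12 - 1) = -1 + 3*11 = -1 + 33 = 32)
-35*(-39) + Q = -35*(-39) + 32 = 1365 + 32 = 1397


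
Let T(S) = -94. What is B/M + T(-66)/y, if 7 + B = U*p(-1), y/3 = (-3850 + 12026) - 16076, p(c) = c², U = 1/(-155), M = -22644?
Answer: 164658/38510525 ≈ 0.0042757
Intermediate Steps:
U = -1/155 ≈ -0.0064516
y = -23700 (y = 3*((-3850 + 12026) - 16076) = 3*(8176 - 16076) = 3*(-7900) = -23700)
B = -1086/155 (B = -7 - 1/155*(-1)² = -7 - 1/155*1 = -7 - 1/155 = -1086/155 ≈ -7.0065)
B/M + T(-66)/y = -1086/155/(-22644) - 94/(-23700) = -1086/155*(-1/22644) - 94*(-1/23700) = 181/584970 + 47/11850 = 164658/38510525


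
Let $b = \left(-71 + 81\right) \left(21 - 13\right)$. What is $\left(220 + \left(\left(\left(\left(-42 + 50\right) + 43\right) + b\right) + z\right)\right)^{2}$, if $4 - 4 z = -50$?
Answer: $\frac{531441}{4} \approx 1.3286 \cdot 10^{5}$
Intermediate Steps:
$z = \frac{27}{2}$ ($z = 1 - - \frac{25}{2} = 1 + \frac{25}{2} = \frac{27}{2} \approx 13.5$)
$b = 80$ ($b = 10 \cdot 8 = 80$)
$\left(220 + \left(\left(\left(\left(-42 + 50\right) + 43\right) + b\right) + z\right)\right)^{2} = \left(220 + \left(\left(\left(\left(-42 + 50\right) + 43\right) + 80\right) + \frac{27}{2}\right)\right)^{2} = \left(220 + \left(\left(\left(8 + 43\right) + 80\right) + \frac{27}{2}\right)\right)^{2} = \left(220 + \left(\left(51 + 80\right) + \frac{27}{2}\right)\right)^{2} = \left(220 + \left(131 + \frac{27}{2}\right)\right)^{2} = \left(220 + \frac{289}{2}\right)^{2} = \left(\frac{729}{2}\right)^{2} = \frac{531441}{4}$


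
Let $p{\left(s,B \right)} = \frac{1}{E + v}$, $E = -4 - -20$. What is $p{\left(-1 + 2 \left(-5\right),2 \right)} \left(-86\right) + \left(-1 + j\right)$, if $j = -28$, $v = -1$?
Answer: $- \frac{521}{15} \approx -34.733$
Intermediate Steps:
$E = 16$ ($E = -4 + 20 = 16$)
$p{\left(s,B \right)} = \frac{1}{15}$ ($p{\left(s,B \right)} = \frac{1}{16 - 1} = \frac{1}{15}$)
$p{\left(-1 + 2 \left(-5\right),2 \right)} \left(-86\right) + \left(-1 + j\right) = \frac{1}{15} \left(-86\right) - 29 = - \frac{86}{15} - 29 = - \frac{521}{15}$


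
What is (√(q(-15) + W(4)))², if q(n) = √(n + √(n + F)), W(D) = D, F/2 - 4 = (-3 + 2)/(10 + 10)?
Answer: 4 + √(-1500 + 10*I*√710)/10 ≈ 4.3427 + 3.8881*I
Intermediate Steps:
F = 79/10 (F = 8 + 2*((-3 + 2)/(10 + 10)) = 8 + 2*(-1/20) = 8 - ⅒ = 79/10 ≈ 7.9000)
q(n) = √(n + √(79/10 + n)) (q(n) = √(n + √(n + 79/10)) = √(n + √(79/10 + n)))
(√(q(-15) + W(4)))² = (√(√(-15 + √(79/10 - 15)) + 4))² = (√(√(-15 + √(-71/10)) + 4))² = (√(√(-15 + I*√710/10) + 4))² = (√(4 + √(-15 + I*√710/10)))² = 4 + √(-15 + I*√710/10)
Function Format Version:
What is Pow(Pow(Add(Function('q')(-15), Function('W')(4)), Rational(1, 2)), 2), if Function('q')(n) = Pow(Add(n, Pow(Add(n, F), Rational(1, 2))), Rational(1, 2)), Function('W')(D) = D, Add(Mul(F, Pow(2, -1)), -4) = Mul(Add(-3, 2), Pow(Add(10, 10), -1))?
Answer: Add(4, Mul(Rational(1, 10), Pow(Add(-1500, Mul(10, I, Pow(710, Rational(1, 2)))), Rational(1, 2)))) ≈ Add(4.3427, Mul(3.8881, I))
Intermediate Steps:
F = Rational(79, 10) (F = Add(8, Mul(2, Mul(Add(-3, 2), Pow(Add(10, 10), -1)))) = Add(8, Mul(2, Mul(-1, Pow(20, -1)))) = Add(8, Mul(2, Mul(-1, Rational(1, 20)))) = Add(8, Mul(2, Rational(-1, 20))) = Add(8, Rational(-1, 10)) = Rational(79, 10) ≈ 7.9000)
Function('q')(n) = Pow(Add(n, Pow(Add(Rational(79, 10), n), Rational(1, 2))), Rational(1, 2)) (Function('q')(n) = Pow(Add(n, Pow(Add(n, Rational(79, 10)), Rational(1, 2))), Rational(1, 2)) = Pow(Add(n, Pow(Add(Rational(79, 10), n), Rational(1, 2))), Rational(1, 2)))
Pow(Pow(Add(Function('q')(-15), Function('W')(4)), Rational(1, 2)), 2) = Pow(Pow(Add(Pow(Add(-15, Pow(Add(Rational(79, 10), -15), Rational(1, 2))), Rational(1, 2)), 4), Rational(1, 2)), 2) = Pow(Pow(Add(Pow(Add(-15, Pow(Rational(-71, 10), Rational(1, 2))), Rational(1, 2)), 4), Rational(1, 2)), 2) = Pow(Pow(Add(Pow(Add(-15, Mul(Rational(1, 10), I, Pow(710, Rational(1, 2)))), Rational(1, 2)), 4), Rational(1, 2)), 2) = Pow(Pow(Add(4, Pow(Add(-15, Mul(Rational(1, 10), I, Pow(710, Rational(1, 2)))), Rational(1, 2))), Rational(1, 2)), 2) = Add(4, Pow(Add(-15, Mul(Rational(1, 10), I, Pow(710, Rational(1, 2)))), Rational(1, 2)))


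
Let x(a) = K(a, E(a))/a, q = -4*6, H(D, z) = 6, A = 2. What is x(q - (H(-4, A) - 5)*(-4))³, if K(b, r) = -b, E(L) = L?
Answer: -1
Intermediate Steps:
q = -24
x(a) = -1 (x(a) = (-a)/a = -1)
x(q - (H(-4, A) - 5)*(-4))³ = (-1)³ = -1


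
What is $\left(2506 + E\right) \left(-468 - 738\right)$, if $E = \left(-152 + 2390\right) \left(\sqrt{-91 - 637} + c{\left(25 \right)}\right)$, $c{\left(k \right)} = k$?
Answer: $-70497936 - 5398056 i \sqrt{182} \approx -7.0498 \cdot 10^{7} - 7.2824 \cdot 10^{7} i$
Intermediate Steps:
$E = 55950 + 4476 i \sqrt{182}$ ($E = \left(-152 + 2390\right) \left(\sqrt{-91 - 637} + 25\right) = 2238 \left(\sqrt{-728} + 25\right) = 2238 \left(2 i \sqrt{182} + 25\right) = 2238 \left(25 + 2 i \sqrt{182}\right) = 55950 + 4476 i \sqrt{182} \approx 55950.0 + 60385.0 i$)
$\left(2506 + E\right) \left(-468 - 738\right) = \left(2506 + \left(55950 + 4476 i \sqrt{182}\right)\right) \left(-468 - 738\right) = \left(58456 + 4476 i \sqrt{182}\right) \left(-1206\right) = -70497936 - 5398056 i \sqrt{182}$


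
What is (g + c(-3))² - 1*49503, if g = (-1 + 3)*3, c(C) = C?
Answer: -49494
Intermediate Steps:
g = 6 (g = 2*3 = 6)
(g + c(-3))² - 1*49503 = (6 - 3)² - 1*49503 = 3² - 49503 = 9 - 49503 = -49494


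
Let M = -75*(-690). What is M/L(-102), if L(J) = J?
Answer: -8625/17 ≈ -507.35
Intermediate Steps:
M = 51750
M/L(-102) = 51750/(-102) = 51750*(-1/102) = -8625/17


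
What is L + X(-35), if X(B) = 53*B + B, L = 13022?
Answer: 11132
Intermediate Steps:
X(B) = 54*B
L + X(-35) = 13022 + 54*(-35) = 13022 - 1890 = 11132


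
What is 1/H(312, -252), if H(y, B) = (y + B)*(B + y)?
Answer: 1/3600 ≈ 0.00027778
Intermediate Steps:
H(y, B) = (B + y)² (H(y, B) = (B + y)*(B + y) = (B + y)²)
1/H(312, -252) = 1/((-252 + 312)²) = 1/(60²) = 1/3600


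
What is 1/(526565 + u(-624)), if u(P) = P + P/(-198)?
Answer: 33/17356157 ≈ 1.9013e-6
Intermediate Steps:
u(P) = 197*P/198 (u(P) = P + P*(-1/198) = P - P/198 = 197*P/198)
1/(526565 + u(-624)) = 1/(526565 + (197/198)*(-624)) = 1/(526565 - 20488/33) = 1/(17356157/33) = 33/17356157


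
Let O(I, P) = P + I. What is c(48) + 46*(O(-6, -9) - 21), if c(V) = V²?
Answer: 648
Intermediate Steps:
O(I, P) = I + P
c(48) + 46*(O(-6, -9) - 21) = 48² + 46*((-6 - 9) - 21) = 2304 + 46*(-15 - 21) = 2304 + 46*(-36) = 2304 - 1656 = 648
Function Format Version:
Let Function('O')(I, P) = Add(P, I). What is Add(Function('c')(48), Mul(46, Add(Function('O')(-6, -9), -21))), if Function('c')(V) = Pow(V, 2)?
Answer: 648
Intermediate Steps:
Function('O')(I, P) = Add(I, P)
Add(Function('c')(48), Mul(46, Add(Function('O')(-6, -9), -21))) = Add(Pow(48, 2), Mul(46, Add(Add(-6, -9), -21))) = Add(2304, Mul(46, Add(-15, -21))) = Add(2304, Mul(46, -36)) = Add(2304, -1656) = 648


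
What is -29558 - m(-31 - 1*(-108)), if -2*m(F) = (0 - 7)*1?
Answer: -59123/2 ≈ -29562.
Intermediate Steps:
m(F) = 7/2 (m(F) = -(0 - 7)/2 = -(-7)/2 = -½*(-7) = 7/2)
-29558 - m(-31 - 1*(-108)) = -29558 - 1*7/2 = -29558 - 7/2 = -59123/2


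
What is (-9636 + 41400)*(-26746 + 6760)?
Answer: -634835304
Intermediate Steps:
(-9636 + 41400)*(-26746 + 6760) = 31764*(-19986) = -634835304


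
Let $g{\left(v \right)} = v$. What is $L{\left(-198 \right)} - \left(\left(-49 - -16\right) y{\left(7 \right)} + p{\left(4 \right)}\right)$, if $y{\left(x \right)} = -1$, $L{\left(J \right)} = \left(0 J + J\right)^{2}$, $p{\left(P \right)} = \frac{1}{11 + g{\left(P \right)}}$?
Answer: $\frac{587564}{15} \approx 39171.0$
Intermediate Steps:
$p{\left(P \right)} = \frac{1}{11 + P}$
$L{\left(J \right)} = J^{2}$ ($L{\left(J \right)} = \left(0 + J\right)^{2} = J^{2}$)
$L{\left(-198 \right)} - \left(\left(-49 - -16\right) y{\left(7 \right)} + p{\left(4 \right)}\right) = \left(-198\right)^{2} - \left(\left(-49 - -16\right) \left(-1\right) + \frac{1}{11 + 4}\right) = 39204 - \left(\left(-49 + 16\right) \left(-1\right) + \frac{1}{15}\right) = 39204 - \left(\left(-33\right) \left(-1\right) + \frac{1}{15}\right) = 39204 - \left(33 + \frac{1}{15}\right) = 39204 - \frac{496}{15} = \frac{587564}{15}$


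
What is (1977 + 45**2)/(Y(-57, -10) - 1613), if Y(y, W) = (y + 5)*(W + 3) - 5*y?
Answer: -2001/482 ≈ -4.1515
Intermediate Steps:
Y(y, W) = -5*y + (3 + W)*(5 + y) (Y(y, W) = (5 + y)*(3 + W) - 5*y = (3 + W)*(5 + y) - 5*y = -5*y + (3 + W)*(5 + y))
(1977 + 45**2)/(Y(-57, -10) - 1613) = (1977 + 45**2)/((15 - 2*(-57) + 5*(-10) - 10*(-57)) - 1613) = (1977 + 2025)/((15 + 114 - 50 + 570) - 1613) = 4002/(649 - 1613) = 4002/(-964) = 4002*(-1/964) = -2001/482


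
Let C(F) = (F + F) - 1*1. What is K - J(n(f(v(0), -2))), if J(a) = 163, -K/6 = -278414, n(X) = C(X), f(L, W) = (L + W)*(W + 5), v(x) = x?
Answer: 1670321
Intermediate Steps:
f(L, W) = (5 + W)*(L + W) (f(L, W) = (L + W)*(5 + W) = (5 + W)*(L + W))
C(F) = -1 + 2*F (C(F) = 2*F - 1 = -1 + 2*F)
n(X) = -1 + 2*X
K = 1670484 (K = -6*(-278414) = 1670484)
K - J(n(f(v(0), -2))) = 1670484 - 1*163 = 1670484 - 163 = 1670321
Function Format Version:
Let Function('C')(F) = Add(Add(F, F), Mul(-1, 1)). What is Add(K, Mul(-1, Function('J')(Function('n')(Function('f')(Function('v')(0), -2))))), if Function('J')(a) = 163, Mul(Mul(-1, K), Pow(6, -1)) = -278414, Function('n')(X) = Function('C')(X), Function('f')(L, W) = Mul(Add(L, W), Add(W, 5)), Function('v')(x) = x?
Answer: 1670321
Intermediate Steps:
Function('f')(L, W) = Mul(Add(5, W), Add(L, W)) (Function('f')(L, W) = Mul(Add(L, W), Add(5, W)) = Mul(Add(5, W), Add(L, W)))
Function('C')(F) = Add(-1, Mul(2, F)) (Function('C')(F) = Add(Mul(2, F), -1) = Add(-1, Mul(2, F)))
Function('n')(X) = Add(-1, Mul(2, X))
K = 1670484 (K = Mul(-6, -278414) = 1670484)
Add(K, Mul(-1, Function('J')(Function('n')(Function('f')(Function('v')(0), -2))))) = Add(1670484, Mul(-1, 163)) = Add(1670484, -163) = 1670321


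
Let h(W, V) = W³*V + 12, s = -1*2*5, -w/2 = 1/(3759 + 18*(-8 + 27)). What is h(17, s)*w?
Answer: 98236/4101 ≈ 23.954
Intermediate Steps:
w = -2/4101 (w = -2/(3759 + 18*(-8 + 27)) = -2/(3759 + 18*19) = -2/(3759 + 342) = -2/4101 ≈ -0.00048769)
s = -10 (s = -2*5 = -10)
h(W, V) = 12 + V*W³ (h(W, V) = V*W³ + 12 = 12 + V*W³)
h(17, s)*w = (12 - 10*17³)*(-2/4101) = (12 - 10*4913)*(-2/4101) = (12 - 49130)*(-2/4101) = -49118*(-2/4101) = 98236/4101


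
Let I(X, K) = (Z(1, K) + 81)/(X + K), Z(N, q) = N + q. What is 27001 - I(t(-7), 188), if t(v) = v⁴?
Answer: 23301773/863 ≈ 27001.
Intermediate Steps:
I(X, K) = (82 + K)/(K + X) (I(X, K) = ((1 + K) + 81)/(X + K) = (82 + K)/(K + X))
27001 - I(t(-7), 188) = 27001 - (82 + 188)/(188 + (-7)⁴) = 27001 - 270/(188 + 2401) = 27001 - 270/2589 = 27001 - 1*90/863 = 27001 - 90/863 = 23301773/863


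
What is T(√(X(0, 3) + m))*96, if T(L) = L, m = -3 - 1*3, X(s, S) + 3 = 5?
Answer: 192*I ≈ 192.0*I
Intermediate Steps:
X(s, S) = 2 (X(s, S) = -3 + 5 = 2)
m = -6 (m = -3 - 3 = -6)
T(√(X(0, 3) + m))*96 = √(2 - 6)*96 = √(-4)*96 = (2*I)*96 = 192*I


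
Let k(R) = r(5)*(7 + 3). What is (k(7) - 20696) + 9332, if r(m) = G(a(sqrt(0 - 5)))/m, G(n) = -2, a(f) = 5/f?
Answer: -11368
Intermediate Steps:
r(m) = -2/m
k(R) = -4 (k(R) = (-2/5)*(7 + 3) = -2*1/5*10 = -2/5*10 = -4)
(k(7) - 20696) + 9332 = (-4 - 20696) + 9332 = -20700 + 9332 = -11368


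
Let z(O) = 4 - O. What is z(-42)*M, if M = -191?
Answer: -8786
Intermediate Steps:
z(-42)*M = (4 - 1*(-42))*(-191) = (4 + 42)*(-191) = 46*(-191) = -8786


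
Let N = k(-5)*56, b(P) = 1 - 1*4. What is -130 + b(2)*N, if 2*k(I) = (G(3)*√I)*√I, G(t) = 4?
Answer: 1550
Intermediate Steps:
b(P) = -3 (b(P) = 1 - 4 = -3)
k(I) = 2*I (k(I) = ((4*√I)*√I)/2 = (4*I)/2 = 2*I)
N = -560 (N = (2*(-5))*56 = -10*56 = -560)
-130 + b(2)*N = -130 - 3*(-560) = -130 + 1680 = 1550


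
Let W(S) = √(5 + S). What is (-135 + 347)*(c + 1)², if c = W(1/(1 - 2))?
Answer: 1908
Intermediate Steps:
c = 2 (c = √(5 + 1/(1 - 2)) = √(5 + 1/(-1)) = √(5 - 1) = √4 = 2)
(-135 + 347)*(c + 1)² = (-135 + 347)*(2 + 1)² = 212*3² = 212*9 = 1908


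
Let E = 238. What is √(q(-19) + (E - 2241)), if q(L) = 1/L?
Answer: I*√723102/19 ≈ 44.755*I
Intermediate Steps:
√(q(-19) + (E - 2241)) = √(1/(-19) + (238 - 2241)) = √(-1/19 - 2003) = √(-38058/19) = I*√723102/19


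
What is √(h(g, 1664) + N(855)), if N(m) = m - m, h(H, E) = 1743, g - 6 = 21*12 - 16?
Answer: √1743 ≈ 41.749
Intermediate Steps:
g = 242 (g = 6 + (21*12 - 16) = 6 + (252 - 16) = 6 + 236 = 242)
N(m) = 0
√(h(g, 1664) + N(855)) = √(1743 + 0) = √1743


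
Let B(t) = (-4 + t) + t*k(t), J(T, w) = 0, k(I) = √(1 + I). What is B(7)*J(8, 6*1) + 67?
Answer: 67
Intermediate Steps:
B(t) = -4 + t + t*√(1 + t) (B(t) = (-4 + t) + t*√(1 + t) = -4 + t + t*√(1 + t))
B(7)*J(8, 6*1) + 67 = (-4 + 7 + 7*√(1 + 7))*0 + 67 = (-4 + 7 + 7*√8)*0 + 67 = (-4 + 7 + 7*(2*√2))*0 + 67 = (-4 + 7 + 14*√2)*0 + 67 = (3 + 14*√2)*0 + 67 = 0 + 67 = 67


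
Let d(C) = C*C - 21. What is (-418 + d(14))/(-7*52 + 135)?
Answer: 243/229 ≈ 1.0611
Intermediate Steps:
d(C) = -21 + C² (d(C) = C² - 21 = -21 + C²)
(-418 + d(14))/(-7*52 + 135) = (-418 + (-21 + 14²))/(-7*52 + 135) = (-418 + (-21 + 196))/(-364 + 135) = (-418 + 175)/(-229) = -243*(-1/229) = 243/229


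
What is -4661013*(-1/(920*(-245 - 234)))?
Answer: -4661013/440680 ≈ -10.577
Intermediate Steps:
-4661013*(-1/(920*(-245 - 234))) = -4661013/((-920*(-479))) = -4661013/440680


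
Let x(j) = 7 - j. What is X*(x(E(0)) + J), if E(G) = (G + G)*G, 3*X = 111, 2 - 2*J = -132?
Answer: 2738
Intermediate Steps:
J = 67 (J = 1 - ½*(-132) = 1 + 66 = 67)
X = 37 (X = (⅓)*111 = 37)
E(G) = 2*G² (E(G) = (2*G)*G = 2*G²)
X*(x(E(0)) + J) = 37*((7 - 2*0²) + 67) = 37*((7 - 2*0) + 67) = 37*((7 - 1*0) + 67) = 37*((7 + 0) + 67) = 37*(7 + 67) = 37*74 = 2738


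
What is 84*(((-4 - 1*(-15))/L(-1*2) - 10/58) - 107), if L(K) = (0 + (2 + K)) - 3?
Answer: -270004/29 ≈ -9310.5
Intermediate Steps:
L(K) = -1 + K (L(K) = (2 + K) - 3 = -1 + K)
84*(((-4 - 1*(-15))/L(-1*2) - 10/58) - 107) = 84*(((-4 - 1*(-15))/(-1 - 1*2) - 10/58) - 107) = 84*(((-4 + 15)/(-1 - 2) - 10*1/58) - 107) = 84*((11/(-3) - 5/29) - 107) = 84*((11*(-1/3) - 5/29) - 107) = 84*((-11/3 - 5/29) - 107) = 84*(-334/87 - 107) = 84*(-9643/87) = -270004/29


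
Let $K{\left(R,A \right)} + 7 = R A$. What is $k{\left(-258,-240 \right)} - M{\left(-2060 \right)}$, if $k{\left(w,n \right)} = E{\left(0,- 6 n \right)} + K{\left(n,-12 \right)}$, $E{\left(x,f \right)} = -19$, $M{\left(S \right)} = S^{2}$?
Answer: $-4240746$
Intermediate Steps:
$K{\left(R,A \right)} = -7 + A R$ ($K{\left(R,A \right)} = -7 + R A = -7 + A R$)
$k{\left(w,n \right)} = -26 - 12 n$ ($k{\left(w,n \right)} = -19 - \left(7 + 12 n\right) = -26 - 12 n$)
$k{\left(-258,-240 \right)} - M{\left(-2060 \right)} = \left(-26 - -2880\right) - \left(-2060\right)^{2} = \left(-26 + 2880\right) - 4243600 = 2854 - 4243600 = -4240746$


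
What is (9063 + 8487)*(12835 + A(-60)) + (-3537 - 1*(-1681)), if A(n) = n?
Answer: 224199394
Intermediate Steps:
(9063 + 8487)*(12835 + A(-60)) + (-3537 - 1*(-1681)) = (9063 + 8487)*(12835 - 60) + (-3537 - 1*(-1681)) = 17550*12775 + (-3537 + 1681) = 224201250 - 1856 = 224199394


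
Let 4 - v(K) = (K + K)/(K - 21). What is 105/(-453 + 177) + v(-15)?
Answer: 769/276 ≈ 2.7862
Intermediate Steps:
v(K) = 4 - 2*K/(-21 + K) (v(K) = 4 - (K + K)/(K - 21) = 4 - 2*K/(-21 + K))
105/(-453 + 177) + v(-15) = 105/(-453 + 177) + 2*(-42 - 15)/(-21 - 15) = 105/(-276) + 2*(-57)/(-36) = -1/276*105 + 2*(-1/36)*(-57) = -35/92 + 19/6 = 769/276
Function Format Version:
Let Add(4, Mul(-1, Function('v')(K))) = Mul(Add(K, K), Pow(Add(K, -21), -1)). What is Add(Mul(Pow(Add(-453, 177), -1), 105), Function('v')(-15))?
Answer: Rational(769, 276) ≈ 2.7862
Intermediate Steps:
Function('v')(K) = Add(4, Mul(-2, K, Pow(Add(-21, K), -1))) (Function('v')(K) = Add(4, Mul(-1, Mul(Add(K, K), Pow(Add(K, -21), -1)))) = Add(4, Mul(-1, Mul(Mul(2, K), Pow(Add(-21, K), -1)))) = Add(4, Mul(-1, Mul(2, K, Pow(Add(-21, K), -1)))) = Add(4, Mul(-2, K, Pow(Add(-21, K), -1))))
Add(Mul(Pow(Add(-453, 177), -1), 105), Function('v')(-15)) = Add(Mul(Pow(Add(-453, 177), -1), 105), Mul(2, Pow(Add(-21, -15), -1), Add(-42, -15))) = Add(Mul(Pow(-276, -1), 105), Mul(2, Pow(-36, -1), -57)) = Add(Mul(Rational(-1, 276), 105), Mul(2, Rational(-1, 36), -57)) = Add(Rational(-35, 92), Rational(19, 6)) = Rational(769, 276)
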